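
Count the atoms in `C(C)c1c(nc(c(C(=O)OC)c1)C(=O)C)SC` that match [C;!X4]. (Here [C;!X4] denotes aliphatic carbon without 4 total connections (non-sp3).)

The query [C;!X4] means: aliphatic carbon that does not have four total connections.
Check the 17 heavy atoms by environment: 1× n (aromatic, X2) → no; 5× c (aromatic, X3) → no; 2× C (X3) → match; 2× O (X1) → no; 1× O (X2) → no; 5× C (X4) → no; 1× S (X2) → no.
That gives 2 matching atoms.

2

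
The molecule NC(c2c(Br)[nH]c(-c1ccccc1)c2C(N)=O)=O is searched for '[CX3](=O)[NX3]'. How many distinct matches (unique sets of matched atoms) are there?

[CX3](=O)[NX3] is the SMARTS for an amide: a carbonyl carbon bonded to a trivalent nitrogen.
The molecule carries 2 separate instances of a primary amide (-C(=O)NH2) meeting every constraint; each maps to a distinct set of atoms, giving 2 matches.

2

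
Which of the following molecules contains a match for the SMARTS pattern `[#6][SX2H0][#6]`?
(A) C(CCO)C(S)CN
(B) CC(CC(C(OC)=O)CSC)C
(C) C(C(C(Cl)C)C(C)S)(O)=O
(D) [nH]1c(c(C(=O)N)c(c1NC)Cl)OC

[#6][SX2H0][#6] describes an aliphatic sulfur bridging two carbons with no H on the sulfur (a thioether).
(A) has a thiol (-SH) but the sulfur has H1, not H0 bridging two carbons.
(B) contains a methylthio ether (-SCH3), which satisfies every atom and bond constraint.
(C) has a thiol (-SH) but the sulfur has H1, not H0 bridging two carbons.
(D) has a methoxy ether (-OCH3) but the bridging atom is O, not S.
So the answer is (B).

B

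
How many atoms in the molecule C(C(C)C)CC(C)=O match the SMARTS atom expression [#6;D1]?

3

The query [#6;D1] means: carbon bonded to exactly one heavy atom.
Check the 8 heavy atoms by environment: 2× C (D2) → no; 2× C (D3) → no; 3× C (D1) → match; 1× O (D1) → no.
That gives 3 matching atoms.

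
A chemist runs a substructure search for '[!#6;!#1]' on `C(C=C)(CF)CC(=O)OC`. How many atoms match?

3

The query [!#6;!#1] means: not carbon and not hydrogen — any heteroatom.
Check the 10 heavy atoms by environment: 7× C → no; 2× O → match; 1× F → match.
Summing the matching environments: 2 + 1 = 3 matching atoms.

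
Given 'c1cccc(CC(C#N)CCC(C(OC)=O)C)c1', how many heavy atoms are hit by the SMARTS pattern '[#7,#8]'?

Check the 18 heavy atoms by environment: 9× C → no; 1× N → match; 2× O → match; 6× c (aromatic) → no.
Summing the matching environments: 1 + 2 = 3 matching atoms.

3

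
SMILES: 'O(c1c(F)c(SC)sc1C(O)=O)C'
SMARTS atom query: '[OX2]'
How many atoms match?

The query [OX2] means: aliphatic oxygen with two total connections — ether, hydroxyl, or ester single-bond O.
Check the 13 heavy atoms by environment: 1× s (aromatic, X2) → no; 4× c (aromatic, X3) → no; 1× S (X2) → no; 2× C (X4) → no; 1× F (X1) → no; 2× O (X2) → match; 1× C (X3) → no; 1× O (X1) → no.
That gives 2 matching atoms.

2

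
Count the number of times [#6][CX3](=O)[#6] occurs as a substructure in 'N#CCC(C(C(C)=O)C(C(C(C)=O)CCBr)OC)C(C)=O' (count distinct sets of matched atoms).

[#6][CX3](=O)[#6] is the SMARTS for a ketone: a carbonyl carbon (no H) flanked by two carbons.
The molecule carries 3 separate instances of an acetyl/ketone group (-C(=O)CH3) meeting every constraint; each maps to a distinct set of atoms, giving 3 matches.

3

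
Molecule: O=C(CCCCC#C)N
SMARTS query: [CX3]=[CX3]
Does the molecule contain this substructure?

The pattern [CX3]=[CX3] describes a non-aromatic C=C double bond between two sp2 carbons — an alkene.
The closest candidate here is an ethynyl group (-C#CH), but the C-C bond is a triple bond, not a double bond. No other fragment satisfies the full query, so there is no match.

No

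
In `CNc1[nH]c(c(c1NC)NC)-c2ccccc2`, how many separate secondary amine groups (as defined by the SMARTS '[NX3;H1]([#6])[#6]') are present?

3

[NX3;H1]([#6])[#6] is the SMARTS for a secondary amine: a trivalent nitrogen with one H, bonded to two carbons.
The molecule carries 3 separate instances of an N-methylamino group (-NHCH3) meeting every constraint; each maps to a distinct set of atoms, giving 3 matches.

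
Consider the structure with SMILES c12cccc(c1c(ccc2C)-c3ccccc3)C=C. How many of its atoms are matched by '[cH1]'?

10

The query [cH1] means: aromatic carbon bearing exactly one hydrogen.
Check the 19 heavy atoms by environment: 6× c (aromatic, H0) → no; 10× c (aromatic, H1) → match; 1× C (H1) → no; 1× C (H2) → no; 1× C (H3) → no.
That gives 10 matching atoms.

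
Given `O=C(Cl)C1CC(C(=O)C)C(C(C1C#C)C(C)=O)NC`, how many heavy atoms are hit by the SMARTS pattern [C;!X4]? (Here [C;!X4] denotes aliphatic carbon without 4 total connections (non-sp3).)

5

Check the 19 heavy atoms by environment: 9× C (X4) → no; 3× C (X3) → match; 3× O (X1) → no; 2× C (X2) → match; 1× N (X3) → no; 1× Cl (X1) → no.
Summing the matching environments: 3 + 2 = 5 matching atoms.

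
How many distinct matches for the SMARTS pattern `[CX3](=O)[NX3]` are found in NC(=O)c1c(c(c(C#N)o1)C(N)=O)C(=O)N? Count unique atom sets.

[CX3](=O)[NX3] is the SMARTS for an amide: a carbonyl carbon bonded to a trivalent nitrogen.
The molecule carries 3 separate instances of a primary amide (-C(=O)NH2) meeting every constraint; each maps to a distinct set of atoms, giving 3 matches.

3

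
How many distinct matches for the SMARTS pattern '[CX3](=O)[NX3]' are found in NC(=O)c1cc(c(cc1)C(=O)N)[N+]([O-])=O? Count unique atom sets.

2

[CX3](=O)[NX3] is the SMARTS for an amide: a carbonyl carbon bonded to a trivalent nitrogen.
The molecule carries 2 separate instances of a primary amide (-C(=O)NH2) meeting every constraint; each maps to a distinct set of atoms, giving 2 matches.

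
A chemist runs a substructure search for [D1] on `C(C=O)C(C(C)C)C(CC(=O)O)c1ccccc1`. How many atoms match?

5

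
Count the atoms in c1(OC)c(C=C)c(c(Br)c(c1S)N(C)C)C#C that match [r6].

The query [r6] means: r6 matches atoms in a six-membered ring.
Check the 17 heavy atoms by environment: 6× c (aromatic, in 6-ring) → match; 1× N (acyclic) → no; 7× C (acyclic) → no; 1× S (acyclic) → no; 1× O (acyclic) → no; 1× Br (acyclic) → no.
That gives 6 matching atoms.

6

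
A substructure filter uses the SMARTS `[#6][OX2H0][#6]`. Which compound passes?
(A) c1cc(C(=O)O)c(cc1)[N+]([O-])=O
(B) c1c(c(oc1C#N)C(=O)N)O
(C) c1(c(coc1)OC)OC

C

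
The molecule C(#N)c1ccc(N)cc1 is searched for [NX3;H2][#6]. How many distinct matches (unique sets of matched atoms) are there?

1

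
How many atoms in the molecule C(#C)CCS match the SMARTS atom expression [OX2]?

0

Check the 5 heavy atoms by environment: 2× C (X4) → no; 1× S (X2) → no; 2× C (X2) → no.
No environment satisfies the query, so 0 matching atoms.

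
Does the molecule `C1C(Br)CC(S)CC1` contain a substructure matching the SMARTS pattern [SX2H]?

The pattern [SX2H] describes an aliphatic sulfur with two connections, one being H — a thiol.
The molecule carries a thiol (-SH), whose atoms satisfy every constraint of the query, so the pattern matches.

Yes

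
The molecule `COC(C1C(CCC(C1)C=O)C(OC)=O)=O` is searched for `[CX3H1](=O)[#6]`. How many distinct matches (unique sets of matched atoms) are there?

[CX3H1](=O)[#6] is the SMARTS for an aldehyde: an sp2 carbon with one H, double-bonded to O and single-bonded to carbon.
Exactly one fragment in the molecule meets all constraints, giving 1 match.

1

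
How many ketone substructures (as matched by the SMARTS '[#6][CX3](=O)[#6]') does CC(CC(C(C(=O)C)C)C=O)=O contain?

2

[#6][CX3](=O)[#6] is the SMARTS for a ketone: a carbonyl carbon (no H) flanked by two carbons.
The molecule carries 2 separate instances of an acetyl/ketone group (-C(=O)CH3) meeting every constraint; each maps to a distinct set of atoms, giving 2 matches.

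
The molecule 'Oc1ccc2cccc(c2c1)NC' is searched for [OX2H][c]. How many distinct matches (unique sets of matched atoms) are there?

[OX2H][c] is the SMARTS for a phenol: a hydroxyl oxygen attached to an aromatic carbon.
Exactly one fragment in the molecule meets all constraints, giving 1 match.

1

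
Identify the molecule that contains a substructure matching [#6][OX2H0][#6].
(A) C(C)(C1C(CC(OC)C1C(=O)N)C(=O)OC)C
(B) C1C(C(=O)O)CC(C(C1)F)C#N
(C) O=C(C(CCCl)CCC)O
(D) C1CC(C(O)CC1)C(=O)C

A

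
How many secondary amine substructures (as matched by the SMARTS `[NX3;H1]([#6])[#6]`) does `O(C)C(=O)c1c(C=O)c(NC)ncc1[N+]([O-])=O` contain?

1

[NX3;H1]([#6])[#6] is the SMARTS for a secondary amine: a trivalent nitrogen with one H, bonded to two carbons.
Exactly one fragment in the molecule meets all constraints, giving 1 match.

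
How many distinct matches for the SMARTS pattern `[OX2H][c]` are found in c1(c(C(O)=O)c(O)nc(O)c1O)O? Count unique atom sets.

4

[OX2H][c] is the SMARTS for a phenol: a hydroxyl oxygen attached to an aromatic carbon.
The molecule carries 4 separate instances of a hydroxyl group (-OH) meeting every constraint; each maps to a distinct set of atoms, giving 4 matches.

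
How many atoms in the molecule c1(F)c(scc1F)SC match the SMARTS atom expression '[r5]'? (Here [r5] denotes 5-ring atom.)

The query [r5] means: r5 matches atoms in a five-membered ring.
Check the 9 heavy atoms by environment: 1× s (aromatic, in 5-ring) → match; 4× c (aromatic, in 5-ring) → match; 2× F (acyclic) → no; 1× S (acyclic) → no; 1× C (acyclic) → no.
Summing the matching environments: 1 + 4 = 5 matching atoms.

5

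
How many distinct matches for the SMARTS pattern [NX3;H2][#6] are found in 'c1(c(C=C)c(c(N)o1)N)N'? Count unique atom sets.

[NX3;H2][#6] is the SMARTS for a primary amine: a trivalent nitrogen with two H attached to carbon.
The molecule carries 3 separate instances of a primary amino group (-NH2) meeting every constraint; each maps to a distinct set of atoms, giving 3 matches.

3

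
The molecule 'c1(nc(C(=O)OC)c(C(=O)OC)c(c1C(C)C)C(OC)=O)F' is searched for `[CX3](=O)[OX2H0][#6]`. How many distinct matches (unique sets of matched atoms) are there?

3

[CX3](=O)[OX2H0][#6] is the SMARTS for an ester: a carbonyl carbon bonded to an oxygen that is itself bonded to carbon (no H on that O).
The molecule carries 3 separate instances of a methyl-ester group (-C(=O)OCH3) meeting every constraint; each maps to a distinct set of atoms, giving 3 matches.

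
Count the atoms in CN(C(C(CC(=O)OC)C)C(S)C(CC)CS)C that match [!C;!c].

The query [!C;!c] means: neither aliphatic nor aromatic carbon — same as [!#6].
Check the 18 heavy atoms by environment: 13× C → no; 2× O → match; 1× N → match; 2× S → match.
Summing the matching environments: 2 + 1 + 2 = 5 matching atoms.

5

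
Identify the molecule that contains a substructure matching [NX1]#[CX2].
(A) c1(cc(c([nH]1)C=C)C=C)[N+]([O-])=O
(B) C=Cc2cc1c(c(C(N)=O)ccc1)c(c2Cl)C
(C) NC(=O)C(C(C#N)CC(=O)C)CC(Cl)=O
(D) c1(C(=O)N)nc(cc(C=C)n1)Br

C

[NX1]#[CX2] describes a nitrogen triple-bonded to a two-connected carbon (a nitrile).
(A) has a nitro group (-[N+](=O)[O-]) but there is no C#N triple bond.
(B) has a primary amide (-C(=O)NH2) but the nitrogen is NX3, not NX1.
(C) contains a nitrile (-C#N), which satisfies every atom and bond constraint.
(D) has a primary amide (-C(=O)NH2) but the nitrogen is NX3, not NX1.
So the answer is (C).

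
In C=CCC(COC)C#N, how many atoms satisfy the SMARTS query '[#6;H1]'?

The query [#6;H1] means: any carbon bearing exactly one hydrogen.
Check the 9 heavy atoms by environment: 3× C (H2) → no; 2× C (H1) → match; 1× C (H0) → no; 1× N (H0) → no; 1× O (H0) → no; 1× C (H3) → no.
That gives 2 matching atoms.

2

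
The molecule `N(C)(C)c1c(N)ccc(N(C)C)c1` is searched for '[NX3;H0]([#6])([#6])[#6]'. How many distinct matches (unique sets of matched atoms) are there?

2

[NX3;H0]([#6])([#6])[#6] is the SMARTS for a tertiary amine: a trivalent nitrogen with no H, bonded to three carbons.
The molecule carries 2 separate instances of a dimethylamino group (-N(CH3)2) meeting every constraint; each maps to a distinct set of atoms, giving 2 matches.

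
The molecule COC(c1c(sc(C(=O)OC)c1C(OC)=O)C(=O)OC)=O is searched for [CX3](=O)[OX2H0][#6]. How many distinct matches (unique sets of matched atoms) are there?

4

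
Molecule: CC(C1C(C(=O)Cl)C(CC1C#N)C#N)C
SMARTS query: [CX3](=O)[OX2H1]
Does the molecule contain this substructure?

The pattern [CX3](=O)[OX2H1] describes an sp2 carbon double-bonded to O and single-bonded to an -OH oxygen — a carboxylic acid.
The closest candidate here is an acyl chloride (-C(=O)Cl), but the carbonyl is bonded to Cl, not to an -OH oxygen. No other fragment satisfies the full query, so there is no match.

No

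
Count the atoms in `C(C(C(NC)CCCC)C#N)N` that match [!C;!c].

3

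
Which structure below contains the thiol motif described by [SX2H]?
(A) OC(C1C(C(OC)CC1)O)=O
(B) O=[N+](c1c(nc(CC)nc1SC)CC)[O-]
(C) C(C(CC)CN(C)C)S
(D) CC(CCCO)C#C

C

[SX2H] describes an aliphatic sulfur with two connections, one being H (a thiol).
(A) has a hydroxyl group (-OH) but it is an -OH, not an -SH.
(B) has a methylthio ether (-SCH3) but the sulfur has H0 (bonded to two carbons), not H1.
(C) contains a thiol (-SH), which satisfies every atom and bond constraint.
(D) has a hydroxyl group (-OH) but it is an -OH, not an -SH.
So the answer is (C).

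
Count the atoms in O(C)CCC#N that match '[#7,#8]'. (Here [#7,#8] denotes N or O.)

2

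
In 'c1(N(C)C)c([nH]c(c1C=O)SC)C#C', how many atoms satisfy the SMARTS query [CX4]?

The query [CX4] means: C with X4: aliphatic carbon with exactly 4 total connections (bonds + H).
Check the 14 heavy atoms by environment: 1× n (aromatic, X3) → no; 4× c (aromatic, X3) → no; 2× C (X2) → no; 1× C (X3) → no; 1× O (X1) → no; 1× N (X3) → no; 3× C (X4) → match; 1× S (X2) → no.
That gives 3 matching atoms.

3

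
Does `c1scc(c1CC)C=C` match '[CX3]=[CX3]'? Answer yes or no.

Yes

The pattern [CX3]=[CX3] describes a non-aromatic C=C double bond between two sp2 carbons — an alkene.
The molecule carries a vinyl group (-CH=CH2), whose atoms satisfy every constraint of the query, so the pattern matches.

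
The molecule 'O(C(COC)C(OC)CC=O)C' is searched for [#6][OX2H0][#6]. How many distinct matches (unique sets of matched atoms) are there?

3

[#6][OX2H0][#6] is the SMARTS for an ether: an aliphatic oxygen bridging two carbons with no H on the oxygen.
The molecule carries 3 separate instances of a methoxy ether (-OCH3) meeting every constraint; each maps to a distinct set of atoms, giving 3 matches.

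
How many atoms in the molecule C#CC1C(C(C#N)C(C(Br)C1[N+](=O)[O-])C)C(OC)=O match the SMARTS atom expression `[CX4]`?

8

The query [CX4] means: C with X4: aliphatic carbon with exactly 4 total connections (bonds + H).
Check the 19 heavy atoms by environment: 8× C (X4) → match; 3× C (X2) → no; 1× N (X1) → no; 1× N (charge +1, X3) → no; 1× O (charge -1, X1) → no; 2× O (X1) → no; 1× Br (X1) → no; 1× C (X3) → no; 1× O (X2) → no.
That gives 8 matching atoms.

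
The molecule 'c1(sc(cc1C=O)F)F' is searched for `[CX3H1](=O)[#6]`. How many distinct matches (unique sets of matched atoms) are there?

[CX3H1](=O)[#6] is the SMARTS for an aldehyde: an sp2 carbon with one H, double-bonded to O and single-bonded to carbon.
Exactly one fragment in the molecule meets all constraints, giving 1 match.

1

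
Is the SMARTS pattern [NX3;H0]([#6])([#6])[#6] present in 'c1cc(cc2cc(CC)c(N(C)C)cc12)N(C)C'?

Yes

The pattern [NX3;H0]([#6])([#6])[#6] describes a trivalent nitrogen with no H, bonded to three carbons — a tertiary amine.
The molecule carries a dimethylamino group (-N(CH3)2), whose atoms satisfy every constraint of the query, so the pattern matches.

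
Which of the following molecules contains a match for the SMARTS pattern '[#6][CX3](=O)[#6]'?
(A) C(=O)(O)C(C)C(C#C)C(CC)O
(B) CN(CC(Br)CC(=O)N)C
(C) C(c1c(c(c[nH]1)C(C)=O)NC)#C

C

[#6][CX3](=O)[#6] describes a carbonyl carbon (no H) flanked by two carbons (a ketone).
(A) has a carboxylic acid group (-C(=O)OH) but one neighbour of the carbonyl carbon is O, not C.
(B) has a primary amide (-C(=O)NH2) but one neighbour of the carbonyl carbon is N, not C.
(C) contains an acetyl/ketone group (-C(=O)CH3), which satisfies every atom and bond constraint.
So the answer is (C).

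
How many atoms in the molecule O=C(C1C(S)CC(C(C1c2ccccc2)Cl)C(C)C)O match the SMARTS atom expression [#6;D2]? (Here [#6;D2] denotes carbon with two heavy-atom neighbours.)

6

The query [#6;D2] means: any carbon bonded to exactly two heavy atoms.
Check the 20 heavy atoms by environment: 7× C (D3) → no; 1× C (D2) → match; 2× O (D1) → no; 2× C (D1) → no; 1× c (aromatic, D3) → no; 5× c (aromatic, D2) → match; 1× S (D1) → no; 1× Cl (D1) → no.
Summing the matching environments: 1 + 5 = 6 matching atoms.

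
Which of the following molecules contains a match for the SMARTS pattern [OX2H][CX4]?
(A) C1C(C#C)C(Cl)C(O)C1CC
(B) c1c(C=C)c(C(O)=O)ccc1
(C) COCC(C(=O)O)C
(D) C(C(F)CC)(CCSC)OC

A

[OX2H][CX4] describes a hydroxyl oxygen bound to an sp3 (X4) carbon (an aliphatic alcohol).
(A) contains a hydroxyl group (-OH), which satisfies every atom and bond constraint.
(B) has a carboxylic acid group (-C(=O)OH) but the -OH is on a CX3 carbonyl carbon, not a CX4 carbon.
(C) has a carboxylic acid group (-C(=O)OH) but the -OH is on a CX3 carbonyl carbon, not a CX4 carbon.
(D) has a methoxy ether (-OCH3) but the oxygen has H0 (ether), not H1.
So the answer is (A).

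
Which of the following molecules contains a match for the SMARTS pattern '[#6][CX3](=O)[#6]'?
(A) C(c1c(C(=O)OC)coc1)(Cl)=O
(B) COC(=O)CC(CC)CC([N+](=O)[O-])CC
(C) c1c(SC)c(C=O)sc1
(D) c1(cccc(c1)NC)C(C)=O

D

[#6][CX3](=O)[#6] describes a carbonyl carbon (no H) flanked by two carbons (a ketone).
(A) has a methyl-ester group (-C(=O)OCH3) but one neighbour of the carbonyl carbon is O, not C.
(B) has a methyl-ester group (-C(=O)OCH3) but one neighbour of the carbonyl carbon is O, not C.
(C) has an aldehyde (-CHO) but the carbonyl carbon has H1, so it is not flanked by two carbons.
(D) contains an acetyl/ketone group (-C(=O)CH3), which satisfies every atom and bond constraint.
So the answer is (D).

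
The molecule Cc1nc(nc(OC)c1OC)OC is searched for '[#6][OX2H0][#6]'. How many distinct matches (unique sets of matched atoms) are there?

[#6][OX2H0][#6] is the SMARTS for an ether: an aliphatic oxygen bridging two carbons with no H on the oxygen.
The molecule carries 3 separate instances of a methoxy ether (-OCH3) meeting every constraint; each maps to a distinct set of atoms, giving 3 matches.

3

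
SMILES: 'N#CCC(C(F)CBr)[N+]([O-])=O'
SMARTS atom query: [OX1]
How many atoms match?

2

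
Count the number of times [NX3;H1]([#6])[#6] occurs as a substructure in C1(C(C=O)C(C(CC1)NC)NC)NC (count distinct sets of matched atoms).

[NX3;H1]([#6])[#6] is the SMARTS for a secondary amine: a trivalent nitrogen with one H, bonded to two carbons.
The molecule carries 3 separate instances of an N-methylamino group (-NHCH3) meeting every constraint; each maps to a distinct set of atoms, giving 3 matches.

3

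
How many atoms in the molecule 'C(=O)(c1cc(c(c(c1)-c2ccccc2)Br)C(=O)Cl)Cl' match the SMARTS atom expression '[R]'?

12

The query [R] means: R matches any atom that is part of a ring.
Check the 19 heavy atoms by environment: 12× c (aromatic, in 6-ring) → match; 2× C (acyclic) → no; 2× O (acyclic) → no; 2× Cl (acyclic) → no; 1× Br (acyclic) → no.
That gives 12 matching atoms.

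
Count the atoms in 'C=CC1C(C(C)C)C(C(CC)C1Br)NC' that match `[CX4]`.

The query [CX4] means: C with X4: aliphatic carbon with exactly 4 total connections (bonds + H).
Check the 15 heavy atoms by environment: 11× C (X4) → match; 1× Br (X1) → no; 2× C (X3) → no; 1× N (X3) → no.
That gives 11 matching atoms.

11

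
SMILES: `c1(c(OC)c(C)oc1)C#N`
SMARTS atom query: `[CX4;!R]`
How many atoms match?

The query [CX4;!R] means: aliphatic carbon with four total connections, not in a ring.
Check the 10 heavy atoms by environment: 1× o (aromatic, X2, in 5-ring) → no; 4× c (aromatic, X3, in 5-ring) → no; 1× O (X2, acyclic) → no; 2× C (X4, acyclic) → match; 1× C (X2, acyclic) → no; 1× N (X1, acyclic) → no.
That gives 2 matching atoms.

2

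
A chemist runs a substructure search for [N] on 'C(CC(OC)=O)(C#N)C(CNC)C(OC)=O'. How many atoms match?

2

Check the 16 heavy atoms by environment: 10× C → no; 2× N → match; 4× O → no.
That gives 2 matching atoms.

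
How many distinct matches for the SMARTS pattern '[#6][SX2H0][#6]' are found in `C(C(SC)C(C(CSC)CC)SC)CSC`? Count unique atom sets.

4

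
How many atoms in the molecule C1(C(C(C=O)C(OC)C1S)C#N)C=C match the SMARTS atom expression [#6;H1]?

The query [#6;H1] means: any carbon bearing exactly one hydrogen.
Check the 14 heavy atoms by environment: 7× C (H1) → match; 1× C (H2) → no; 1× S (H1) → no; 2× O (H0) → no; 1× C (H3) → no; 1× C (H0) → no; 1× N (H0) → no.
That gives 7 matching atoms.

7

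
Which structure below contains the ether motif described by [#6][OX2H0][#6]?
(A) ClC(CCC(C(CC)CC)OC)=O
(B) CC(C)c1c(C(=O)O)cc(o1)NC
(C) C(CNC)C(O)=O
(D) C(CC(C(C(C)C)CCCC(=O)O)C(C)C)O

A

[#6][OX2H0][#6] describes an aliphatic oxygen bridging two carbons with no H on the oxygen (an ether).
(A) contains a methoxy ether (-OCH3), which satisfies every atom and bond constraint.
(B) has a carboxylic acid group (-C(=O)OH) but the -OH oxygen has H1; the =O is OX1, not OX2.
(C) has a carboxylic acid group (-C(=O)OH) but the -OH oxygen has H1; the =O is OX1, not OX2.
(D) has a hydroxyl group (-OH) but the oxygen has H1, not H0 bridging two carbons.
So the answer is (A).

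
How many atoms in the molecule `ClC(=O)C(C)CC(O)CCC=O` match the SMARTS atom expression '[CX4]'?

6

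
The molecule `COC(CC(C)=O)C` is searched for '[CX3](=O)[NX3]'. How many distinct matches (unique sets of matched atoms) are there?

0

[CX3](=O)[NX3] is the SMARTS for an amide: a carbonyl carbon bonded to a trivalent nitrogen.
No fragment in the molecule satisfies every constraint, giving 0 matches.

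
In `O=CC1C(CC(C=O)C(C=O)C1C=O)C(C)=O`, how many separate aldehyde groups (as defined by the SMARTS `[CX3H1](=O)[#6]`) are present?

[CX3H1](=O)[#6] is the SMARTS for an aldehyde: an sp2 carbon with one H, double-bonded to O and single-bonded to carbon.
The molecule carries 4 separate instances of an aldehyde (-CHO) meeting every constraint; each maps to a distinct set of atoms, giving 4 matches.

4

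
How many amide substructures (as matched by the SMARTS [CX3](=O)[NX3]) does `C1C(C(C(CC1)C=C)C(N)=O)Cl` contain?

1

[CX3](=O)[NX3] is the SMARTS for an amide: a carbonyl carbon bonded to a trivalent nitrogen.
Exactly one fragment in the molecule meets all constraints, giving 1 match.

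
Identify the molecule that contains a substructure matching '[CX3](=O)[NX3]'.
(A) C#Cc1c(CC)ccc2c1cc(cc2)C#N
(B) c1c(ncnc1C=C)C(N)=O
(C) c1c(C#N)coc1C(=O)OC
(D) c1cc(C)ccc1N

[CX3](=O)[NX3] describes a carbonyl carbon bonded to a trivalent nitrogen (an amide).
(A) has a nitrile (-C#N) but the nitrile N is NX1 (triple-bonded), not NX3.
(B) contains a primary amide (-C(=O)NH2), which satisfies every atom and bond constraint.
(C) has a methyl-ester group (-C(=O)OCH3) but the carbonyl is bonded to O, not to an NX3 nitrogen.
(D) has a primary amino group (-NH2) but the -NH2 is not attached to a carbonyl carbon.
So the answer is (B).

B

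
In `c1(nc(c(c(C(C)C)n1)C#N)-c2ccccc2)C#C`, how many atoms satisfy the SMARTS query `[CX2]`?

3

The query [CX2] means: C with X2: aliphatic carbon with exactly 2 total connections.
Check the 19 heavy atoms by environment: 2× n (aromatic, X2) → no; 10× c (aromatic, X3) → no; 3× C (X2) → match; 1× N (X1) → no; 3× C (X4) → no.
That gives 3 matching atoms.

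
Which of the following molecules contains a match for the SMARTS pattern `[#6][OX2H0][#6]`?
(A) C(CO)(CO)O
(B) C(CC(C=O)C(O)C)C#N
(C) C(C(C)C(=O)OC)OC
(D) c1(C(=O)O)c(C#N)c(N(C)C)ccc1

[#6][OX2H0][#6] describes an aliphatic oxygen bridging two carbons with no H on the oxygen (an ether).
(A) has a hydroxyl group (-OH) but the oxygen has H1, not H0 bridging two carbons.
(B) has a hydroxyl group (-OH) but the oxygen has H1, not H0 bridging two carbons.
(C) contains a methoxy ether (-OCH3), which satisfies every atom and bond constraint.
(D) has a carboxylic acid group (-C(=O)OH) but the -OH oxygen has H1; the =O is OX1, not OX2.
So the answer is (C).

C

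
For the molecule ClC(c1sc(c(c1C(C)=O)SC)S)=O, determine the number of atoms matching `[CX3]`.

Check the 14 heavy atoms by environment: 1× s (aromatic, X2) → no; 4× c (aromatic, X3) → no; 2× C (X3) → match; 2× O (X1) → no; 2× C (X4) → no; 2× S (X2) → no; 1× Cl (X1) → no.
That gives 2 matching atoms.

2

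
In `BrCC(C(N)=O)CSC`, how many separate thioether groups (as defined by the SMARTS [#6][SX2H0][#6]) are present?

1

[#6][SX2H0][#6] is the SMARTS for a thioether: an aliphatic sulfur bridging two carbons with no H on the sulfur.
Exactly one fragment in the molecule meets all constraints, giving 1 match.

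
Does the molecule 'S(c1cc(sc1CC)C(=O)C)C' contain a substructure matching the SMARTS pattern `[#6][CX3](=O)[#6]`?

The pattern [#6][CX3](=O)[#6] describes a carbonyl carbon (no H) flanked by two carbons — a ketone.
The molecule carries an acetyl/ketone group (-C(=O)CH3), whose atoms satisfy every constraint of the query, so the pattern matches.

Yes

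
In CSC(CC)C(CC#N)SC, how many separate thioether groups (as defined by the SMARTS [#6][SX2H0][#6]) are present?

2

[#6][SX2H0][#6] is the SMARTS for a thioether: an aliphatic sulfur bridging two carbons with no H on the sulfur.
The molecule carries 2 separate instances of a methylthio ether (-SCH3) meeting every constraint; each maps to a distinct set of atoms, giving 2 matches.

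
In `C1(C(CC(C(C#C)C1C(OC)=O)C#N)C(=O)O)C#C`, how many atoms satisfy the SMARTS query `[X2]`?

The query [X2] means: any atom with exactly two total connections (bonds + H).
Check the 19 heavy atoms by environment: 7× C (X4) → no; 2× C (X3) → no; 2× O (X1) → no; 2× O (X2) → match; 5× C (X2) → match; 1× N (X1) → no.
Summing the matching environments: 2 + 5 = 7 matching atoms.

7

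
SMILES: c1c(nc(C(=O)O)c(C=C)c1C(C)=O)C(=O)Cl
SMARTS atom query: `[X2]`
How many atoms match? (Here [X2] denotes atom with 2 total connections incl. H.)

2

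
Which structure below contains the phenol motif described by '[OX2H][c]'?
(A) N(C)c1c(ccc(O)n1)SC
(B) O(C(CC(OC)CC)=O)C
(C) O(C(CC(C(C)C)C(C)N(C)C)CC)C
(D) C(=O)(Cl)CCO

A

[OX2H][c] describes a hydroxyl oxygen attached to an aromatic carbon (a phenol).
(A) contains a hydroxyl group (-OH), which satisfies every atom and bond constraint.
(B) has a methoxy ether (-OCH3) but the oxygen has H0, not H1.
(C) has a methoxy ether (-OCH3) but the oxygen has H0, not H1.
(D) has a hydroxyl group (-OH) but the -OH is on an aliphatic carbon, not an aromatic c.
So the answer is (A).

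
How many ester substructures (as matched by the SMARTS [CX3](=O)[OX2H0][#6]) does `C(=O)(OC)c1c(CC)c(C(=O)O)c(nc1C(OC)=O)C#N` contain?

2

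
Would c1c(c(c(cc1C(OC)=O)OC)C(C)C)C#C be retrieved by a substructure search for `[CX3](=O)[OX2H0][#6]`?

Yes

The pattern [CX3](=O)[OX2H0][#6] describes a carbonyl carbon bonded to an oxygen that is itself bonded to carbon (no H on that O) — an ester.
The molecule carries a methyl-ester group (-C(=O)OCH3), whose atoms satisfy every constraint of the query, so the pattern matches.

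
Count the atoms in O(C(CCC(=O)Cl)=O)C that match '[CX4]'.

3

The query [CX4] means: C with X4: aliphatic carbon with exactly 4 total connections (bonds + H).
Check the 9 heavy atoms by environment: 3× C (X4) → match; 2× C (X3) → no; 2× O (X1) → no; 1× Cl (X1) → no; 1× O (X2) → no.
That gives 3 matching atoms.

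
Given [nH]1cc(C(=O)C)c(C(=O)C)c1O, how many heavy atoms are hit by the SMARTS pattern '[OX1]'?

The query [OX1] means: aliphatic oxygen with one total connection — typically a carbonyl =O or an oxide.
Check the 12 heavy atoms by environment: 1× n (aromatic, X3) → no; 4× c (aromatic, X3) → no; 2× C (X3) → no; 2× O (X1) → match; 2× C (X4) → no; 1× O (X2) → no.
That gives 2 matching atoms.

2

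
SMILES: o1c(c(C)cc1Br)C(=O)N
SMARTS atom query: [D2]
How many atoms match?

2

Check the 10 heavy atoms by environment: 1× o (aromatic, D2) → match; 3× c (aromatic, D3) → no; 1× c (aromatic, D2) → match; 1× C (D3) → no; 1× O (D1) → no; 1× N (D1) → no; 1× C (D1) → no; 1× Br (D1) → no.
Summing the matching environments: 1 + 1 = 2 matching atoms.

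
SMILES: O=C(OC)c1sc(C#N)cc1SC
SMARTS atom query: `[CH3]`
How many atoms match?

2

The query [CH3] means: aliphatic carbon with exactly three hydrogens.
Check the 13 heavy atoms by environment: 1× s (aromatic, H0) → no; 3× c (aromatic, H0) → no; 1× c (aromatic, H1) → no; 1× S (H0) → no; 2× C (H3) → match; 2× C (H0) → no; 2× O (H0) → no; 1× N (H0) → no.
That gives 2 matching atoms.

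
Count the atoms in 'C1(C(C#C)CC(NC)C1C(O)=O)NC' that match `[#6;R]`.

The query [#6;R] means: carbon that is part of a ring.
Check the 14 heavy atoms by environment: 5× C (in 5-ring) → match; 2× N (acyclic) → no; 5× C (acyclic) → no; 2× O (acyclic) → no.
That gives 5 matching atoms.

5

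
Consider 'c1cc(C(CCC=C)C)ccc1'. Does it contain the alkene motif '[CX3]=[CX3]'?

Yes

The pattern [CX3]=[CX3] describes a non-aromatic C=C double bond between two sp2 carbons — an alkene.
The molecule carries a vinyl group (-CH=CH2), whose atoms satisfy every constraint of the query, so the pattern matches.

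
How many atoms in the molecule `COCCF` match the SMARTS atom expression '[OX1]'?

0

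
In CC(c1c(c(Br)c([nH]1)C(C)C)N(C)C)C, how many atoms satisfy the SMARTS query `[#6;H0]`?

The query [#6;H0] means: any carbon with no attached hydrogen.
Check the 15 heavy atoms by environment: 1× n (aromatic, H1) → no; 4× c (aromatic, H0) → match; 1× Br (H0) → no; 1× N (H0) → no; 6× C (H3) → no; 2× C (H1) → no.
That gives 4 matching atoms.

4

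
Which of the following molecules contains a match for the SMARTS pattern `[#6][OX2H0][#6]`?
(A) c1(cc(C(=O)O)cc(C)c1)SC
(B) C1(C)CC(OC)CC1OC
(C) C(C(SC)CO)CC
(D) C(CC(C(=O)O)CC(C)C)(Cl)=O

[#6][OX2H0][#6] describes an aliphatic oxygen bridging two carbons with no H on the oxygen (an ether).
(A) has a carboxylic acid group (-C(=O)OH) but the -OH oxygen has H1; the =O is OX1, not OX2.
(B) contains a methoxy ether (-OCH3), which satisfies every atom and bond constraint.
(C) has a hydroxyl group (-OH) but the oxygen has H1, not H0 bridging two carbons.
(D) has a carboxylic acid group (-C(=O)OH) but the -OH oxygen has H1; the =O is OX1, not OX2.
So the answer is (B).

B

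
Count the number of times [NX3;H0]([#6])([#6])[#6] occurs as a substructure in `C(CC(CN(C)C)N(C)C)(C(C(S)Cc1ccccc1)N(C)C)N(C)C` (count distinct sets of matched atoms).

4

[NX3;H0]([#6])([#6])[#6] is the SMARTS for a tertiary amine: a trivalent nitrogen with no H, bonded to three carbons.
The molecule carries 4 separate instances of a dimethylamino group (-N(CH3)2) meeting every constraint; each maps to a distinct set of atoms, giving 4 matches.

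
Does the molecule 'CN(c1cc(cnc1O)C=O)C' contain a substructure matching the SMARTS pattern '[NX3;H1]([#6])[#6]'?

No

The pattern [NX3;H1]([#6])[#6] describes a trivalent nitrogen with one H, bonded to two carbons — a secondary amine.
The closest candidate here is a dimethylamino group (-N(CH3)2), but the nitrogen has H0, not H1. No other fragment satisfies the full query, so there is no match.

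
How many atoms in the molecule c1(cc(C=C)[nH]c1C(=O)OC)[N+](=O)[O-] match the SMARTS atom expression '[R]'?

5

The query [R] means: R matches any atom that is part of a ring.
Check the 14 heavy atoms by environment: 1× n (aromatic, in 5-ring) → match; 4× c (aromatic, in 5-ring) → match; 4× C (acyclic) → no; 3× O (acyclic) → no; 1× N (charge +1, acyclic) → no; 1× O (charge -1, acyclic) → no.
Summing the matching environments: 1 + 4 = 5 matching atoms.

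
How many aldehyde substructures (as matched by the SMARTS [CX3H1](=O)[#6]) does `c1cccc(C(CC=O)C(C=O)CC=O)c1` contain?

[CX3H1](=O)[#6] is the SMARTS for an aldehyde: an sp2 carbon with one H, double-bonded to O and single-bonded to carbon.
The molecule carries 3 separate instances of an aldehyde (-CHO) meeting every constraint; each maps to a distinct set of atoms, giving 3 matches.

3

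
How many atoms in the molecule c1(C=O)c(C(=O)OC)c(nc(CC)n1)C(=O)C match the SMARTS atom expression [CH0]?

2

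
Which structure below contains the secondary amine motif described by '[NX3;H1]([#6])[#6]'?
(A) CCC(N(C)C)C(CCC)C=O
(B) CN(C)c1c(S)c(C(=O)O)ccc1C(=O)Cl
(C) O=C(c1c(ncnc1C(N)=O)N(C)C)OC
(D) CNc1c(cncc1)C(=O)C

D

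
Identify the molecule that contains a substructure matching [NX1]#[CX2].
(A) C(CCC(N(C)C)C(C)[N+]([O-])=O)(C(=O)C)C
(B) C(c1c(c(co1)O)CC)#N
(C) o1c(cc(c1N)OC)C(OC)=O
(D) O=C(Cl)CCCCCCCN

[NX1]#[CX2] describes a nitrogen triple-bonded to a two-connected carbon (a nitrile).
(A) has a nitro group (-[N+](=O)[O-]) but there is no C#N triple bond.
(B) contains a nitrile (-C#N), which satisfies every atom and bond constraint.
(C) has a primary amino group (-NH2) but the nitrogen is NX3 (three connections), not NX1 triple-bonded.
(D) has a primary amino group (-NH2) but the nitrogen is NX3 (three connections), not NX1 triple-bonded.
So the answer is (B).

B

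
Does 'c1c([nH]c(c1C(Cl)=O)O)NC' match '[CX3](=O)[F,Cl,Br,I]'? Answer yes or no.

The pattern [CX3](=O)[F,Cl,Br,I] describes a carbonyl carbon bonded to a halogen — an acyl halide.
The molecule carries an acyl chloride (-C(=O)Cl), whose atoms satisfy every constraint of the query, so the pattern matches.

Yes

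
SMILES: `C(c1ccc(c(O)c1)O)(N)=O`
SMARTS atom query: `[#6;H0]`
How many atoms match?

The query [#6;H0] means: any carbon with no attached hydrogen.
Check the 11 heavy atoms by environment: 3× c (aromatic, H1) → no; 3× c (aromatic, H0) → match; 1× C (H0) → match; 1× O (H0) → no; 1× N (H2) → no; 2× O (H1) → no.
Summing the matching environments: 3 + 1 = 4 matching atoms.

4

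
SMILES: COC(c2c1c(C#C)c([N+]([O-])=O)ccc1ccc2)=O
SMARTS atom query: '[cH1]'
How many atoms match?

5

The query [cH1] means: aromatic carbon bearing exactly one hydrogen.
Check the 19 heavy atoms by environment: 5× c (aromatic, H0) → no; 5× c (aromatic, H1) → match; 1× N (charge +1, H0) → no; 1× O (charge -1, H0) → no; 3× O (H0) → no; 2× C (H0) → no; 1× C (H3) → no; 1× C (H1) → no.
That gives 5 matching atoms.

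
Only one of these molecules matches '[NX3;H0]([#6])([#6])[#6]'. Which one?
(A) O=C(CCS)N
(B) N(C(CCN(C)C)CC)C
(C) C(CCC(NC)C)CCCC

B

[NX3;H0]([#6])([#6])[#6] describes a trivalent nitrogen with no H, bonded to three carbons (a tertiary amine).
(A) has a primary amide (-C(=O)NH2) but the amide nitrogen has H2 and only one carbon neighbour.
(B) contains a dimethylamino group (-N(CH3)2), which satisfies every atom and bond constraint.
(C) has an N-methylamino group (-NHCH3) but the nitrogen still has one H (H1), not H0.
So the answer is (B).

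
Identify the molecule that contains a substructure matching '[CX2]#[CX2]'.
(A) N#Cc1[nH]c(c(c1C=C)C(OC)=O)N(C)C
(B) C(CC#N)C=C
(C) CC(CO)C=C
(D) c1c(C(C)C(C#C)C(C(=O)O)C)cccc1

[CX2]#[CX2] describes a carbon-carbon triple bond (an alkyne).
(A) has a vinyl group (-CH=CH2) but the C=C is a double bond; both carbons are CX3, not CX2.
(B) has a nitrile (-C#N) but the triple bond is C#N, not C#C.
(C) has a vinyl group (-CH=CH2) but the C=C is a double bond; both carbons are CX3, not CX2.
(D) contains an ethynyl group (-C#CH), which satisfies every atom and bond constraint.
So the answer is (D).

D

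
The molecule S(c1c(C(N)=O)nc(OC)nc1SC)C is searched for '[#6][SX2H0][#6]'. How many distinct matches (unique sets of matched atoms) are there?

2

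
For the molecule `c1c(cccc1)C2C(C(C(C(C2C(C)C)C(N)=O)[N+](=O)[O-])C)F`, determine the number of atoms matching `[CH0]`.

1

The query [CH0] means: aliphatic carbon with no attached hydrogen.
Check the 23 heavy atoms by environment: 7× C (H1) → no; 1× C (H0) → match; 2× O (H0) → no; 1× N (H2) → no; 1× N (charge +1, H0) → no; 1× O (charge -1, H0) → no; 3× C (H3) → no; 1× c (aromatic, H0) → no; 5× c (aromatic, H1) → no; 1× F (H0) → no.
That gives 1 matching atom.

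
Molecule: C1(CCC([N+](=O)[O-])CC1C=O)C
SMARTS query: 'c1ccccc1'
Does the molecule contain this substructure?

No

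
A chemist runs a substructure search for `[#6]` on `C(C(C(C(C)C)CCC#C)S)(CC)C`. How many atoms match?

13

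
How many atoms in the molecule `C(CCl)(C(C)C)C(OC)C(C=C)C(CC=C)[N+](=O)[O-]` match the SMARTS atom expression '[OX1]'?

The query [OX1] means: aliphatic oxygen with one total connection — typically a carbonyl =O or an oxide.
Check the 19 heavy atoms by environment: 10× C (X4) → no; 4× C (X3) → no; 1× N (charge +1, X3) → no; 1× O (charge -1, X1) → match; 1× O (X1) → match; 1× Cl (X1) → no; 1× O (X2) → no.
Summing the matching environments: 1 + 1 = 2 matching atoms.

2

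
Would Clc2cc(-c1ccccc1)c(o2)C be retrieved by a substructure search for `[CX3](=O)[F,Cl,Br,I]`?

The pattern [CX3](=O)[F,Cl,Br,I] describes a carbonyl carbon bonded to a halogen — an acyl halide.
The closest candidate here is a chloro substituent, but the Cl is not on a carbonyl carbon. No other fragment satisfies the full query, so there is no match.

No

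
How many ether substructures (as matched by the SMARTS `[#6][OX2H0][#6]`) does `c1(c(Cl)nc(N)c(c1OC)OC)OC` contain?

3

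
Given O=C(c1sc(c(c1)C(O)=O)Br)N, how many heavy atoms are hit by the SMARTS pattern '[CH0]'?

The query [CH0] means: aliphatic carbon with no attached hydrogen.
Check the 12 heavy atoms by environment: 1× s (aromatic, H0) → no; 3× c (aromatic, H0) → no; 1× c (aromatic, H1) → no; 2× C (H0) → match; 2× O (H0) → no; 1× N (H2) → no; 1× O (H1) → no; 1× Br (H0) → no.
That gives 2 matching atoms.

2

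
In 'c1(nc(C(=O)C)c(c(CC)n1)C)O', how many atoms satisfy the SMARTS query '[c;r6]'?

4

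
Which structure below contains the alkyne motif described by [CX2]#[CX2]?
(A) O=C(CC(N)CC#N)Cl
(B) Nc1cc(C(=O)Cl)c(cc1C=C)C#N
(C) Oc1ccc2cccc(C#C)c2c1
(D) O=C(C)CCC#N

C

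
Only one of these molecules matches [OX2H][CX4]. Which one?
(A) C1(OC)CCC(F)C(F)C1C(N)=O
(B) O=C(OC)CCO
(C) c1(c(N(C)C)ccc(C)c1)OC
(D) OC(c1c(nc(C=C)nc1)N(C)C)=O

[OX2H][CX4] describes a hydroxyl oxygen bound to an sp3 (X4) carbon (an aliphatic alcohol).
(A) has a methoxy ether (-OCH3) but the oxygen has H0 (ether), not H1.
(B) contains a hydroxyl group (-OH), which satisfies every atom and bond constraint.
(C) has a methoxy ether (-OCH3) but the oxygen has H0 (ether), not H1.
(D) has a carboxylic acid group (-C(=O)OH) but the -OH is on a CX3 carbonyl carbon, not a CX4 carbon.
So the answer is (B).

B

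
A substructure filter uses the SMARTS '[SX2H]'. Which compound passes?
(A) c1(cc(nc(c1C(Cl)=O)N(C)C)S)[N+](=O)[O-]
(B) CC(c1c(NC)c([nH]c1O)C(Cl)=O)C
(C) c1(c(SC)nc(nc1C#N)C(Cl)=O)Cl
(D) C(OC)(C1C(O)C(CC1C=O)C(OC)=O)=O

[SX2H] describes an aliphatic sulfur with two connections, one being H (a thiol).
(A) contains a thiol (-SH), which satisfies every atom and bond constraint.
(B) has a hydroxyl group (-OH) but it is an -OH, not an -SH.
(C) has a methylthio ether (-SCH3) but the sulfur has H0 (bonded to two carbons), not H1.
(D) has a hydroxyl group (-OH) but it is an -OH, not an -SH.
So the answer is (A).

A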